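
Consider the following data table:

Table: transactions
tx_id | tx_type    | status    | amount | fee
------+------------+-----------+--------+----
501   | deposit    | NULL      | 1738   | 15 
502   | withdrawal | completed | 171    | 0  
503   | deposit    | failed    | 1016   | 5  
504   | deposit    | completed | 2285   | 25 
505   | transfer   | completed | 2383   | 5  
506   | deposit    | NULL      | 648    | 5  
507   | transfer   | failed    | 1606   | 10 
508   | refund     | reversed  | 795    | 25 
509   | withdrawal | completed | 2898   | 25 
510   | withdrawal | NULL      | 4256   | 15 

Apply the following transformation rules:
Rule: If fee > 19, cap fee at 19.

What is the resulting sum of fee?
112

Step 1: 3 records have fee > 19
Step 2: These records originally summed to 75
Step 3: After capping: 3 × 19 = 57
Step 4: Unaffected records sum: 55
Step 5: Final sum = 57 + 55 = 112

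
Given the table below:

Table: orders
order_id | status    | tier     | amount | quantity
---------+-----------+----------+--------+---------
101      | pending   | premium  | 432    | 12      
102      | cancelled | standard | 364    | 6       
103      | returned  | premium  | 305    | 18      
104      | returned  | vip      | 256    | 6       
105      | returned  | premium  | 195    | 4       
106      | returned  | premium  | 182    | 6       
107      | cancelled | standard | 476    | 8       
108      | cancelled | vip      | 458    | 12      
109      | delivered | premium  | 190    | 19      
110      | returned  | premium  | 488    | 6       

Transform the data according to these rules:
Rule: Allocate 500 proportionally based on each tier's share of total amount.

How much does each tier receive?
premium: 267.78, standard: 125.52, vip: 106.69

Step 1: Calculate total amount = 3346
Step 2: Calculate each tier's proportion:
  premium: 1792/3346 = 53.56% → 267.78
  standard: 840/3346 = 25.10% → 125.52
  vip: 714/3346 = 21.34% → 106.69
Step 3: Verify: sum of allocations ≈ 500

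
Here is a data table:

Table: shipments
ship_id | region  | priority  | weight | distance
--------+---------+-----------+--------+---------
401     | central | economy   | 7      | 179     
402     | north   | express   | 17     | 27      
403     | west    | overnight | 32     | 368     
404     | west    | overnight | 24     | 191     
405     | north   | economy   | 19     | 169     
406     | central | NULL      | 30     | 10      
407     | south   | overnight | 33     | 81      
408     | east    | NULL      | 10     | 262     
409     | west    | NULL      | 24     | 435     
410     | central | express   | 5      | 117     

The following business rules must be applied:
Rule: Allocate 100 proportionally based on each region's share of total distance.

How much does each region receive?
central: 16.64, east: 14.25, north: 10.66, south: 4.4, west: 54.05

Step 1: Calculate total distance = 1839
Step 2: Calculate each region's proportion:
  central: 306/1839 = 16.64% → 16.64
  east: 262/1839 = 14.25% → 14.25
  north: 196/1839 = 10.66% → 10.66
  south: 81/1839 = 4.40% → 4.4
  west: 994/1839 = 54.05% → 54.05
Step 3: Verify: sum of allocations ≈ 100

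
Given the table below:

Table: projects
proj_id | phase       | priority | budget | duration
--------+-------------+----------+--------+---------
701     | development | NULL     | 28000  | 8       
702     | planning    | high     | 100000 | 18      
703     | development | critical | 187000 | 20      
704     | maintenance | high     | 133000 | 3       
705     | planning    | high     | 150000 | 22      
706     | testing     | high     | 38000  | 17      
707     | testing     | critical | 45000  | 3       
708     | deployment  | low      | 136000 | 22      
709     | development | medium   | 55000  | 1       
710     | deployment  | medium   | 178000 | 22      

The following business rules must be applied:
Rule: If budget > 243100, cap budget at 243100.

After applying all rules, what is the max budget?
187000

Step 1: Original maximum budget = 187000
Step 2: Check cap of 243100 against maximum
Step 3: No records exceed the cap (max 187000 <= cap 243100), so no capping applies
Step 4: Maximum after transformation = 187000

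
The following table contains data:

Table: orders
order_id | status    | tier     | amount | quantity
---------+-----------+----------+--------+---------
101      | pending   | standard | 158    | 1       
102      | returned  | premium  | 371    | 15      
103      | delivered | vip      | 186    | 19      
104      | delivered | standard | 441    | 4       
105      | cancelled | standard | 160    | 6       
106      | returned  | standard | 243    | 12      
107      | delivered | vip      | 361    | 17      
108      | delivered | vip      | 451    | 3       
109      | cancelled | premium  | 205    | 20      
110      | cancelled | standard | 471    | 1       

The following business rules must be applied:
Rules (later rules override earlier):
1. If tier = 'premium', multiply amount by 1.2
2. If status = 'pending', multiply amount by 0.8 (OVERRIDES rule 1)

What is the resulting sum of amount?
3130.6

Step 1: Rule 2 takes priority for records with status = 'pending'
  - 1 records: 158 × 0.8 = 126.4
Step 2: Rule 1 applies to remaining records with tier = 'premium'
  - 2 records: 576 × 1.2 = 691.2
Step 3: Other records unchanged: 2313
Step 4: Final sum = 126.4 + 691.2 + 2313 = 3130.6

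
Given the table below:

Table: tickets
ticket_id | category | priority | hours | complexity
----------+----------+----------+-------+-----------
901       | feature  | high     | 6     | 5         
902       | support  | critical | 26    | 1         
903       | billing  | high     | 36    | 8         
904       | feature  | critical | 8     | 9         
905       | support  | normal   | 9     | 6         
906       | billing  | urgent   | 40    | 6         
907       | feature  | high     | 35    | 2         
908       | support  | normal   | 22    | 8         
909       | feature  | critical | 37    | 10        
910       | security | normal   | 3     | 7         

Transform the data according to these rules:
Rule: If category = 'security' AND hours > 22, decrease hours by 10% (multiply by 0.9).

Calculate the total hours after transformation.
222

Step 1: Find records where category = 'security' AND hours > 22
Step 2: 0 records match, summing to 0
Step 3: After multiplier: 0 × 0.9 = 0.0
Step 4: Unaffected records sum: 222
Step 5: Final sum = 0.0 + 222 = 222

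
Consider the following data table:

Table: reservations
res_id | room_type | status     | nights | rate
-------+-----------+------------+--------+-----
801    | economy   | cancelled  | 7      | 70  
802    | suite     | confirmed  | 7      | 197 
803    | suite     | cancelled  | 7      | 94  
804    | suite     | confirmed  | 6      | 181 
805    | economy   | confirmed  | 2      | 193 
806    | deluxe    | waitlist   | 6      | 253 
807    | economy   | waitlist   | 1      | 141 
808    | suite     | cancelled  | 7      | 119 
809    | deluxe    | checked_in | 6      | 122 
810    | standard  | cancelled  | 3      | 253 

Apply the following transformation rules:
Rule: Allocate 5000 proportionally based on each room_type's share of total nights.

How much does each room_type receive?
deluxe: 1153.85, economy: 961.54, standard: 288.46, suite: 2596.15

Step 1: Calculate total nights = 52
Step 2: Calculate each room_type's proportion:
  deluxe: 12/52 = 23.08% → 1153.85
  economy: 10/52 = 19.23% → 961.54
  standard: 3/52 = 5.77% → 288.46
  suite: 27/52 = 51.92% → 2596.15
Step 3: Verify: sum of allocations ≈ 5000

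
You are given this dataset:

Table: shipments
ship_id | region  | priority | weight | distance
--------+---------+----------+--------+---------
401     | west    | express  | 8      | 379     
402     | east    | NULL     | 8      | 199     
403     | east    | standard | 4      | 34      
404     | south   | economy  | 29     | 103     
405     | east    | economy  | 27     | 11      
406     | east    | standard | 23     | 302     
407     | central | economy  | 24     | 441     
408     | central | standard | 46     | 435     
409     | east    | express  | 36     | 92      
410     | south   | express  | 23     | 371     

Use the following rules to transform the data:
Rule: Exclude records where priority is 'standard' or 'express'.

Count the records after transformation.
4

Step 1: Count records to exclude
  - 3 (standard) + 3 (express) = 6 records
Step 2: Total records: 10
Step 3: Remaining = 10 - 6 = 4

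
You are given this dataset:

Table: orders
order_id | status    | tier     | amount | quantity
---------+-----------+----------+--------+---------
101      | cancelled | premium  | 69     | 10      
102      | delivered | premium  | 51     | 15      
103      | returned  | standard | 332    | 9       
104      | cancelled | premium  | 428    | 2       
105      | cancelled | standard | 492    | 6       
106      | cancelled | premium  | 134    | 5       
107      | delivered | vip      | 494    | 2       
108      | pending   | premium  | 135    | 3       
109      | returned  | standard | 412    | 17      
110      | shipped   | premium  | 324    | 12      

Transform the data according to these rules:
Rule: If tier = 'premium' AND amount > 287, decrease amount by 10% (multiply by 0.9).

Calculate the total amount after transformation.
2795.8

Step 1: Find records where tier = 'premium' AND amount > 287
Step 2: 2 records match, summing to 752
Step 3: After multiplier: 752 × 0.9 = 676.8
Step 4: Unaffected records sum: 2119
Step 5: Final sum = 676.8 + 2119 = 2795.8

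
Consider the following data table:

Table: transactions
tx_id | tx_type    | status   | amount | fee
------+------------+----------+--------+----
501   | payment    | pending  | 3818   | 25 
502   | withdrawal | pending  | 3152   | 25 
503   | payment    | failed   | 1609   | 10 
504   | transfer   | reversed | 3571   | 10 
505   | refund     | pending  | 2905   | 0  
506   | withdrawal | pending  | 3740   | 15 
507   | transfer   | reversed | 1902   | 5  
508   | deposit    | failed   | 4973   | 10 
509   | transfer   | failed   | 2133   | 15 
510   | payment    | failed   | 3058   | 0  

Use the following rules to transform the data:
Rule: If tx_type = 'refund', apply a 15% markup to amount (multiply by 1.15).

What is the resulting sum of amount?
31296.75

Step 1: Records with tx_type = 'refund' have total amount = 2905
Step 2: Apply multiplier: 2905 × 1.15 = 3340.75
Step 3: Other records total: 27956
Step 4: Final sum = 3340.75 + 27956 = 31296.75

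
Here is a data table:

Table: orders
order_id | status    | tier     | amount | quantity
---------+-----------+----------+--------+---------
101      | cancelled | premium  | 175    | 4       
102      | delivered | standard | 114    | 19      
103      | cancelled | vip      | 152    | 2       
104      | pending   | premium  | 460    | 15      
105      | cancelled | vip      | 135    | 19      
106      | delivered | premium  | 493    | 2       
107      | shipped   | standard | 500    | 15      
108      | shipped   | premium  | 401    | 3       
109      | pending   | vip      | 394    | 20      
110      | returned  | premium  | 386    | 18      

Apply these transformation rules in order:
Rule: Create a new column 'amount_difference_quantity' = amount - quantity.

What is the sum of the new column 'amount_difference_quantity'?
3093

Step 1: For each record, compute amount - quantity
Example calculations:
  175 - 4 = 171
  114 - 19 = 95
  152 - 2 = 150
  ...
Step 2: Sum all derived values
Step 3: Total = 3093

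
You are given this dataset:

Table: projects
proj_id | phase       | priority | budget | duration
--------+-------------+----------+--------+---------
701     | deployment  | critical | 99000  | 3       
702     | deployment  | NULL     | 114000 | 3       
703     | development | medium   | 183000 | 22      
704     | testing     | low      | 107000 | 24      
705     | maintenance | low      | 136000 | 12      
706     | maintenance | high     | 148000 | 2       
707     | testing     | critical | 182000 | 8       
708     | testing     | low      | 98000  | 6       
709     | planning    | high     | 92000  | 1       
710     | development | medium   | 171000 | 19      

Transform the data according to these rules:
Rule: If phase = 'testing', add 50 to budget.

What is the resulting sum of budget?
1330150

Step 1: Count records where phase = 'testing': 3
Step 2: Total bonus added: 3 × 50 = 150
Step 3: Original sum of budget: 1330000
Step 4: Final sum = 1330000 + 150 = 1330150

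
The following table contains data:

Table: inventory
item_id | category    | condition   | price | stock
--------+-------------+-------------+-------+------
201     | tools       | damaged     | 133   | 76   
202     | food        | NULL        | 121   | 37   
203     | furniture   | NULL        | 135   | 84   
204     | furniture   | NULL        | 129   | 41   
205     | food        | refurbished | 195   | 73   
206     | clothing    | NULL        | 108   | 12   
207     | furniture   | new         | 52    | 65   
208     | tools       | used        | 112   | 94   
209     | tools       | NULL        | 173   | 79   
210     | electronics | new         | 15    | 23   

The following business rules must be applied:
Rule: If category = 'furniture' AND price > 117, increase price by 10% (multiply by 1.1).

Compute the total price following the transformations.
1199.4

Step 1: Find records where category = 'furniture' AND price > 117
Step 2: 2 records match, summing to 264
Step 3: After multiplier: 264 × 1.1 = 290.4
Step 4: Unaffected records sum: 909
Step 5: Final sum = 290.4 + 909 = 1199.4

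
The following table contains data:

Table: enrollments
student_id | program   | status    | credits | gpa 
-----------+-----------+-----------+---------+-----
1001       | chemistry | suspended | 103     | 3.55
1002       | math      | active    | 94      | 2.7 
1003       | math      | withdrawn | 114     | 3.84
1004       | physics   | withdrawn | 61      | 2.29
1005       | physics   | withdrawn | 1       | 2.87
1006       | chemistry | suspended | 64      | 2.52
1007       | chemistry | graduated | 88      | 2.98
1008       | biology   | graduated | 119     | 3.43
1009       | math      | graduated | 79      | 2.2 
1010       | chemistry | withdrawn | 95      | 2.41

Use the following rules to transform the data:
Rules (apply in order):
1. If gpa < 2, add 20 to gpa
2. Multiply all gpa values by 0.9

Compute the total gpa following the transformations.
25.91

Step 1: Apply Rule 1 - Add 20 to records with gpa < 2
  - 0 records affected: 0 + (0 × 20) = 0
  - Unaffected records: 28.79
  - Sum after Rule 1: 28.79
Step 2: Apply Rule 2 - Multiply all by 0.9
  - 28.79 × 0.9 = 25.91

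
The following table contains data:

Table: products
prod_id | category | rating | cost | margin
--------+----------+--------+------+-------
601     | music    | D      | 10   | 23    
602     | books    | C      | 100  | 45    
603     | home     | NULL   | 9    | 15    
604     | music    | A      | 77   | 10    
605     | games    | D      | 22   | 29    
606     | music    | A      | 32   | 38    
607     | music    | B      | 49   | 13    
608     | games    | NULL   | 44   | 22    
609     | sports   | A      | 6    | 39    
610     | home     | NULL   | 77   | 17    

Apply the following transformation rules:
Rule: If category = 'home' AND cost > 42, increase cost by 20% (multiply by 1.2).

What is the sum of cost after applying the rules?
441.4

Step 1: Find records where category = 'home' AND cost > 42
Step 2: 1 records match, summing to 77
Step 3: After multiplier: 77 × 1.2 = 92.4
Step 4: Unaffected records sum: 349
Step 5: Final sum = 92.4 + 349 = 441.4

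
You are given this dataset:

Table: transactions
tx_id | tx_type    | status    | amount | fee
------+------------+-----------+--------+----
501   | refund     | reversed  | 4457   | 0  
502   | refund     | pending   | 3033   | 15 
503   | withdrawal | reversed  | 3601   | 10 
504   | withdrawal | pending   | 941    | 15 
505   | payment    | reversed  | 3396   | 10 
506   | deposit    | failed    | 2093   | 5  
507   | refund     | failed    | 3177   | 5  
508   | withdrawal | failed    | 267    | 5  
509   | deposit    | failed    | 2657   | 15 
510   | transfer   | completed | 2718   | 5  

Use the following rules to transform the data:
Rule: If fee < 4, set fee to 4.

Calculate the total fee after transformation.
89

Step 1: 1 records have fee < 4
Step 2: These records originally summed to 0
Step 3: After setting to minimum: 1 × 4 = 4
Step 4: Unaffected records sum: 85
Step 5: Final sum = 4 + 85 = 89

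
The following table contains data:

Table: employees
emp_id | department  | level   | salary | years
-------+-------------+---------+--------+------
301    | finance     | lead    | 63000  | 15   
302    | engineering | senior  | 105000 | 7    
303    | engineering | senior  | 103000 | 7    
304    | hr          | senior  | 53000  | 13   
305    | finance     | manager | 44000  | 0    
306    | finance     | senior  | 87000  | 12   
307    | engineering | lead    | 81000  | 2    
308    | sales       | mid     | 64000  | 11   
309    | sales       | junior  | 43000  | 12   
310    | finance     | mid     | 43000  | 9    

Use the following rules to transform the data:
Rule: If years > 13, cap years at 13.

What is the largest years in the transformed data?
13

Step 1: Original maximum years = 15
Step 2: Apply cap at 13
Step 3: 1 records had years > 13 and were capped
Step 4: Maximum after transformation = 13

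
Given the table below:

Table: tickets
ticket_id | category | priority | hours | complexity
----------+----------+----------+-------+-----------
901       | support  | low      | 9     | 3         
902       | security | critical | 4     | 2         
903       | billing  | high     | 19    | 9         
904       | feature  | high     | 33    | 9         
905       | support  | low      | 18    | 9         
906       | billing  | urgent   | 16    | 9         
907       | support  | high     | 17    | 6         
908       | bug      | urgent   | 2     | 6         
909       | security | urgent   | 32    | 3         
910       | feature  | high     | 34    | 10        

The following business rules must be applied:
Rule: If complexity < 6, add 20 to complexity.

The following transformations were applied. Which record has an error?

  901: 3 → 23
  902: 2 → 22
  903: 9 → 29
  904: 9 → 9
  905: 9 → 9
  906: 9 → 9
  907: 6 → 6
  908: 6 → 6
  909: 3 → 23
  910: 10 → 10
Record 903 has an error. The correct transformed value should be 9, not 29.

Step 1: Check each record against the rule
Step 2: Record 903 has complexity = 9
Step 3: Since 9 >= 6, the bonus should not have been applied
Step 4: Correct value = 9, but claimed value = 29
Conclusion: Record 903 has the error.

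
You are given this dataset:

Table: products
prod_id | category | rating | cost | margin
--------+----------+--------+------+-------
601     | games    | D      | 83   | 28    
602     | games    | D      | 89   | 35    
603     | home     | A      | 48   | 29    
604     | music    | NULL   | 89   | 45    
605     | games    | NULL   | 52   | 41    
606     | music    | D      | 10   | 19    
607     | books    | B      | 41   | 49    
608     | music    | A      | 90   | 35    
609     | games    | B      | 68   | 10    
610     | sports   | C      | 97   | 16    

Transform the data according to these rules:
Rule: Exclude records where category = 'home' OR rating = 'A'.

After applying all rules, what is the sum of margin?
243

Step 1: Find records where category = 'home' OR rating = 'A'
Step 2: 2 records match, summing to 64
Step 3: Original sum: 307
Step 4: Remaining sum = 307 - 64 = 243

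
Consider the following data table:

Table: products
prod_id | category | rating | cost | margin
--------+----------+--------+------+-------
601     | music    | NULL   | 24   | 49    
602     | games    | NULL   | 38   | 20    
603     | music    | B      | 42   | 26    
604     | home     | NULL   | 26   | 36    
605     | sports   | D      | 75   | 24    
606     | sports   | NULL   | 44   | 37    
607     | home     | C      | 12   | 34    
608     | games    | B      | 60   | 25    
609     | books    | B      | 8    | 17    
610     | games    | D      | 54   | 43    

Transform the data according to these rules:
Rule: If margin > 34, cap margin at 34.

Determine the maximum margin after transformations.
34

Step 1: Original maximum margin = 49
Step 2: Apply cap at 34
Step 3: 4 records had margin > 34 and were capped
Step 4: Maximum after transformation = 34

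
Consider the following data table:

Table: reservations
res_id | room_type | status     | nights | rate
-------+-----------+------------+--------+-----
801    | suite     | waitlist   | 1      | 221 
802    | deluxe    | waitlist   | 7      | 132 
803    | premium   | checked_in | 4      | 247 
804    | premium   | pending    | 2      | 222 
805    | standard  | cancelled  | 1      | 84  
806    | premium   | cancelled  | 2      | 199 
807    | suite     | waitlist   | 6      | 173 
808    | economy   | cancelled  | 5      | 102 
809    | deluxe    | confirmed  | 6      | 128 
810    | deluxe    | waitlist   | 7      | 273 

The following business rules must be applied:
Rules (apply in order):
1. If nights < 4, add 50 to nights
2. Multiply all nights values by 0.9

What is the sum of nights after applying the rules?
216.9

Step 1: Apply Rule 1 - Add 50 to records with nights < 4
  - 4 records affected: 6 + (4 × 50) = 206
  - Unaffected records: 35
  - Sum after Rule 1: 241
Step 2: Apply Rule 2 - Multiply all by 0.9
  - 241 × 0.9 = 216.9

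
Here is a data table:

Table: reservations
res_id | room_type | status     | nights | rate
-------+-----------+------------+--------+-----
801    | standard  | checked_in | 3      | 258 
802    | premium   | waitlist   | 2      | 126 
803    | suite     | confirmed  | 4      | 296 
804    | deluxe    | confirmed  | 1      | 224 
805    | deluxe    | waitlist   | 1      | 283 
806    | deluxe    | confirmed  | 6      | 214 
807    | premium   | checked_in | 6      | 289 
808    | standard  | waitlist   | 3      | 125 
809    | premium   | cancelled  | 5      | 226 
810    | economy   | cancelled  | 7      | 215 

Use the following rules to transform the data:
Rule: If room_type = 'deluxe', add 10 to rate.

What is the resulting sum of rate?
2286

Step 1: Count records where room_type = 'deluxe': 3
Step 2: Total bonus added: 3 × 10 = 30
Step 3: Original sum of rate: 2256
Step 4: Final sum = 2256 + 30 = 2286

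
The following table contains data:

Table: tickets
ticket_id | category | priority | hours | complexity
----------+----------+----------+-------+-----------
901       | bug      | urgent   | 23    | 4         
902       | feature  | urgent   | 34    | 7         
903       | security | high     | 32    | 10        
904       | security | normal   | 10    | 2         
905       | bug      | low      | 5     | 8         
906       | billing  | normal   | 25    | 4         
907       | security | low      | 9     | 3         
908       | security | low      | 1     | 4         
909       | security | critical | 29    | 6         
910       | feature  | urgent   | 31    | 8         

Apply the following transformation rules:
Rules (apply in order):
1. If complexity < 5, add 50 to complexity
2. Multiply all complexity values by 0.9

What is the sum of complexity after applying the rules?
275.4

Step 1: Apply Rule 1 - Add 50 to records with complexity < 5
  - 5 records affected: 17 + (5 × 50) = 267
  - Unaffected records: 39
  - Sum after Rule 1: 306
Step 2: Apply Rule 2 - Multiply all by 0.9
  - 306 × 0.9 = 275.4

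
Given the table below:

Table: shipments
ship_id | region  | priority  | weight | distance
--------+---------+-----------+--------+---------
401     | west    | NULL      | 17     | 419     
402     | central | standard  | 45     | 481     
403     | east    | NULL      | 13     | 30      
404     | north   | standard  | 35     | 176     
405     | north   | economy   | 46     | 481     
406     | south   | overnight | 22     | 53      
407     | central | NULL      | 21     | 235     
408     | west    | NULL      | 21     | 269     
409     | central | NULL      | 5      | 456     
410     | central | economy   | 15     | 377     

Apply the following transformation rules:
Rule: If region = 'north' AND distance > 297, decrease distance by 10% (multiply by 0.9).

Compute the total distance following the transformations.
2928.9

Step 1: Find records where region = 'north' AND distance > 297
Step 2: 1 records match, summing to 481
Step 3: After multiplier: 481 × 0.9 = 432.9
Step 4: Unaffected records sum: 2496
Step 5: Final sum = 432.9 + 2496 = 2928.9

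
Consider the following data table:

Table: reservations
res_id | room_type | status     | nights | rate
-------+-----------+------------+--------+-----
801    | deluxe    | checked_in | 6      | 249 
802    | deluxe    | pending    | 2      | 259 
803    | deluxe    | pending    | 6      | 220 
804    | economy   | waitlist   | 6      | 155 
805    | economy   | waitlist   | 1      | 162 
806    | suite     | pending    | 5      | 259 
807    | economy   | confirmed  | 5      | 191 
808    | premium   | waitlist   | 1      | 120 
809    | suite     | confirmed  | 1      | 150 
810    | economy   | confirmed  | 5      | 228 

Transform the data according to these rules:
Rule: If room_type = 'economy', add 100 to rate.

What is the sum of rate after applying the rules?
2393

Step 1: Count records where room_type = 'economy': 4
Step 2: Total bonus added: 4 × 100 = 400
Step 3: Original sum of rate: 1993
Step 4: Final sum = 1993 + 400 = 2393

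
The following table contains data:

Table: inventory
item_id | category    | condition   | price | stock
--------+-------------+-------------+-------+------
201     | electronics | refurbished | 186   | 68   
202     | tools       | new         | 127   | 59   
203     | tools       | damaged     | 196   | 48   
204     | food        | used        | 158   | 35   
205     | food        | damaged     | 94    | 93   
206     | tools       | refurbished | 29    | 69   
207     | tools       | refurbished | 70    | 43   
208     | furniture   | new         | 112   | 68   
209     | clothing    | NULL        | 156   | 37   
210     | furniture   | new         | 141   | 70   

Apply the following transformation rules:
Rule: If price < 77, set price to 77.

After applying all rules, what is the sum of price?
1324

Step 1: 2 records have price < 77
Step 2: These records originally summed to 99
Step 3: After setting to minimum: 2 × 77 = 154
Step 4: Unaffected records sum: 1170
Step 5: Final sum = 154 + 1170 = 1324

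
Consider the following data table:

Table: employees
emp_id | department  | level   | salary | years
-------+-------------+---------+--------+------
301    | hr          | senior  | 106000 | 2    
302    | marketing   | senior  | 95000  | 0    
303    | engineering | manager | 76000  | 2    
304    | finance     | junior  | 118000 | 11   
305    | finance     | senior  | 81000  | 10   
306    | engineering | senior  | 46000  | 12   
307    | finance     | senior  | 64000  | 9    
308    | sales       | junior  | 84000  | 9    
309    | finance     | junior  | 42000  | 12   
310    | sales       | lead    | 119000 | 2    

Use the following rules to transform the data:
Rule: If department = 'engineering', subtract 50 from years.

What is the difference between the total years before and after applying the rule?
100

Step 1: Original sum of years = 69
Step 2: 2 records have department = 'engineering'
Step 3: Each affected record changes by -50
Step 4: Total change = 2 × -50 = -100
Step 5: New sum = 69 + -100 = -31
Step 6: Difference = |-31 - 69| = 100
        (Sum decreased by 100)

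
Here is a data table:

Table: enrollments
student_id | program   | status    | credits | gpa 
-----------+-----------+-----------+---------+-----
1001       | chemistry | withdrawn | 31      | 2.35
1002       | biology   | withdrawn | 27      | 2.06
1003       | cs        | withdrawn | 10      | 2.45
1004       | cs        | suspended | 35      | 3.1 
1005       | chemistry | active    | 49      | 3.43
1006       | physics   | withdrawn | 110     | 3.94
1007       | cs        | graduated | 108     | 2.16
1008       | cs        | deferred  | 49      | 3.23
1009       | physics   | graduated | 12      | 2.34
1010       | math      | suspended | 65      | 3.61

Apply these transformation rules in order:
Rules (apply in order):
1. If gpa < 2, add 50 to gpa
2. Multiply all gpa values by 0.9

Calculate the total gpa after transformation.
25.8

Step 1: Apply Rule 1 - Add 50 to records with gpa < 2
  - 0 records affected: 0 + (0 × 50) = 0
  - Unaffected records: 28.67
  - Sum after Rule 1: 28.67
Step 2: Apply Rule 2 - Multiply all by 0.9
  - 28.67 × 0.9 = 25.8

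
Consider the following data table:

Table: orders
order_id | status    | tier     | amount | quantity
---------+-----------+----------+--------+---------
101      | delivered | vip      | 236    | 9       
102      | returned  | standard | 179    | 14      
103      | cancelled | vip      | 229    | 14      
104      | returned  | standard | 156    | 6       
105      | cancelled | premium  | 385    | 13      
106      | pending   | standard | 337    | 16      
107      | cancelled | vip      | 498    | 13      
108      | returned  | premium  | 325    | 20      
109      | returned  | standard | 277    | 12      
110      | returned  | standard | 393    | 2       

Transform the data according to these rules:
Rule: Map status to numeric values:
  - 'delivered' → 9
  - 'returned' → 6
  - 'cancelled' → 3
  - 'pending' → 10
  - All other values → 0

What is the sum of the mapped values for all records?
58

Step 1: Apply mapping to each record
Step 2: Count by status:
  'delivered': 1 records × 9 = 9
  'returned': 5 records × 6 = 30
  'cancelled': 3 records × 3 = 9
  'pending': 1 records × 10 = 10
Step 3: Sum all mapped values = 58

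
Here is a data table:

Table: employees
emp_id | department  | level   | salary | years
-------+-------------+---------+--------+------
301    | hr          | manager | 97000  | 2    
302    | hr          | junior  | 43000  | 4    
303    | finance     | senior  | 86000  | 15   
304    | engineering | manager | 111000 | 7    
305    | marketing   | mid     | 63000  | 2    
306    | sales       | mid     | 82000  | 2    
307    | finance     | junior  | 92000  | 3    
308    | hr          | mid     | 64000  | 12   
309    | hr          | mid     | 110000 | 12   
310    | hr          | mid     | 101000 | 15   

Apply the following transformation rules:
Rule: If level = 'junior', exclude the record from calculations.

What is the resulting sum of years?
67

Step 1: Identify records where level = 'junior'
Step 2: The excluded records sum to 7
Step 3: Original total years = 74
Step 4: Remaining total = 74 - 7 = 67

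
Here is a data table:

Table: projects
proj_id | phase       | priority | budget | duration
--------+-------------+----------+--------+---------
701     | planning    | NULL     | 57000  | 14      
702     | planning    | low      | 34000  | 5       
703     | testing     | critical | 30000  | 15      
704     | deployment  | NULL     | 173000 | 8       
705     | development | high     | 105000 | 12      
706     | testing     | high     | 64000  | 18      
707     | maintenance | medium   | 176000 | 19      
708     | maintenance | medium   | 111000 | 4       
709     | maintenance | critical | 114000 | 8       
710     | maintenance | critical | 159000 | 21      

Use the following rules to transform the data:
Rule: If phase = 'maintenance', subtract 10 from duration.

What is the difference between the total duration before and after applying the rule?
40

Step 1: Original sum of duration = 124
Step 2: 4 records have phase = 'maintenance'
Step 3: Each affected record changes by -10
Step 4: Total change = 4 × -10 = -40
Step 5: New sum = 124 + -40 = 84
Step 6: Difference = |84 - 124| = 40
        (Sum decreased by 40)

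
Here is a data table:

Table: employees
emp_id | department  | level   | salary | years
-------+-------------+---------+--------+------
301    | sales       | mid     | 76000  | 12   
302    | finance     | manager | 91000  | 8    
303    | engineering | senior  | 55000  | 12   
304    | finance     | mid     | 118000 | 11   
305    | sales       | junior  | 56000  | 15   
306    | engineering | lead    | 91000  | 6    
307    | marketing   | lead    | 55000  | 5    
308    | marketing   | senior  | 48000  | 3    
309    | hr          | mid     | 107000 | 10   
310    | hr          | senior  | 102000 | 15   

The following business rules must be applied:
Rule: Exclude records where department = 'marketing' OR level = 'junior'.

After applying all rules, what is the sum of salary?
640000

Step 1: Find records where department = 'marketing' OR level = 'junior'
Step 2: 3 records match, summing to 159000
Step 3: Original sum: 799000
Step 4: Remaining sum = 799000 - 159000 = 640000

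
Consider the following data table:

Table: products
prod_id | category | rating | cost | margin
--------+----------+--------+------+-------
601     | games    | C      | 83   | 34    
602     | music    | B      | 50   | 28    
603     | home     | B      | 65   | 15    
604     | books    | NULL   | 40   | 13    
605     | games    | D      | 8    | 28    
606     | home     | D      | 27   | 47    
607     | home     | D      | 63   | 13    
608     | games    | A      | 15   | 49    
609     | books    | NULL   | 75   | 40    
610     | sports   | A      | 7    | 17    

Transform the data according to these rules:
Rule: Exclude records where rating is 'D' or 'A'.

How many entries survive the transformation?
5

Step 1: Count records to exclude
  - 3 (D) + 2 (A) = 5 records
Step 2: Total records: 10
Step 3: Remaining = 10 - 5 = 5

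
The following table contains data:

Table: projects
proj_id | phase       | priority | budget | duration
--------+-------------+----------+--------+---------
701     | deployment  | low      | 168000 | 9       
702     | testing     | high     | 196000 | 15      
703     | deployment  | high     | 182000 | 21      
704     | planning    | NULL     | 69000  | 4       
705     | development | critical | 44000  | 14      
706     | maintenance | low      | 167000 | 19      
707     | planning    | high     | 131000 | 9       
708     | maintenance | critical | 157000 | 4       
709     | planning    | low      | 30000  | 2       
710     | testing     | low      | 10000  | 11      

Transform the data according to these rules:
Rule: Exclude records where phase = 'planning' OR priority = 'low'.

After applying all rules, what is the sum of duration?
54

Step 1: Find records where phase = 'planning' OR priority = 'low'
Step 2: 6 records match, summing to 54
Step 3: Original sum: 108
Step 4: Remaining sum = 108 - 54 = 54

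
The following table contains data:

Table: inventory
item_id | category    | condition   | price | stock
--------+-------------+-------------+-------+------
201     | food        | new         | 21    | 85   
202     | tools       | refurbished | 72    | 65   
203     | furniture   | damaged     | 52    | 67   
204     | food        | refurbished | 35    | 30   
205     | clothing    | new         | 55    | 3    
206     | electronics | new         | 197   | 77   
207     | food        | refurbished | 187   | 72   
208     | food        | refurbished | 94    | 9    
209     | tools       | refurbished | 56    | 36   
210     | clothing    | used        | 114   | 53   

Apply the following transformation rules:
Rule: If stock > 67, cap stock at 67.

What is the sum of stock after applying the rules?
464

Step 1: 3 records have stock > 67
Step 2: These records originally summed to 234
Step 3: After capping: 3 × 67 = 201
Step 4: Unaffected records sum: 263
Step 5: Final sum = 201 + 263 = 464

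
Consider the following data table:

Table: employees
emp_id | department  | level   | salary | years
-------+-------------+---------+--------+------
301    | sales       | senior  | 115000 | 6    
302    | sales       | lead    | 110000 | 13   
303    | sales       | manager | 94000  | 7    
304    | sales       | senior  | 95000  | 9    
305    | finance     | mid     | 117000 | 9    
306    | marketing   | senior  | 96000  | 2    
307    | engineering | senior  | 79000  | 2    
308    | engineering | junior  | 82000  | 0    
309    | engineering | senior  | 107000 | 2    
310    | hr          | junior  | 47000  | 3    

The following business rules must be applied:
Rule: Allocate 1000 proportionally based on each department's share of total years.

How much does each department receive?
engineering: 75.47, finance: 169.81, hr: 56.6, marketing: 37.74, sales: 660.38

Step 1: Calculate total years = 53
Step 2: Calculate each department's proportion:
  engineering: 4/53 = 7.55% → 75.47
  finance: 9/53 = 16.98% → 169.81
  hr: 3/53 = 5.66% → 56.6
  marketing: 2/53 = 3.77% → 37.74
  sales: 35/53 = 66.04% → 660.38
Step 3: Verify: sum of allocations ≈ 1000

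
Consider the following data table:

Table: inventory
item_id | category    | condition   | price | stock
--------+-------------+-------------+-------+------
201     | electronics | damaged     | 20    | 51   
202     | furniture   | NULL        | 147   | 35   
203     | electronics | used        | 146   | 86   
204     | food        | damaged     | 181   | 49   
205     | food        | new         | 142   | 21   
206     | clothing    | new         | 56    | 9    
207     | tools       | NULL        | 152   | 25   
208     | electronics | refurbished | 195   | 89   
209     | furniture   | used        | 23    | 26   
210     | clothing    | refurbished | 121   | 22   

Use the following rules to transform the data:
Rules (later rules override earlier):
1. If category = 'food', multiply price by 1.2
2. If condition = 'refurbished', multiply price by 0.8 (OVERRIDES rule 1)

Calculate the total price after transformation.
1184.4

Step 1: Rule 2 takes priority for records with condition = 'refurbished'
  - 2 records: 316 × 0.8 = 252.8
Step 2: Rule 1 applies to remaining records with category = 'food'
  - 2 records: 323 × 1.2 = 387.6
Step 3: Other records unchanged: 544
Step 4: Final sum = 252.8 + 387.6 + 544 = 1184.4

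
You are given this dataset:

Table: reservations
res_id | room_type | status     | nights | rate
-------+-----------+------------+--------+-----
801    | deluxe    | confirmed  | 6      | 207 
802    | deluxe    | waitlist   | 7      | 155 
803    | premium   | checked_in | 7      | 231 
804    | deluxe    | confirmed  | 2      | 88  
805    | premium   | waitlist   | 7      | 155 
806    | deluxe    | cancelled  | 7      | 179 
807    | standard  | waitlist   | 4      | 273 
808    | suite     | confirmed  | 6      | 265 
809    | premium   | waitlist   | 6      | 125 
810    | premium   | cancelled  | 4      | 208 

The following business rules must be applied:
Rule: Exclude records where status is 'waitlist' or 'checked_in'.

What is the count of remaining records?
5

Step 1: Count records to exclude
  - 4 (waitlist) + 1 (checked_in) = 5 records
Step 2: Total records: 10
Step 3: Remaining = 10 - 5 = 5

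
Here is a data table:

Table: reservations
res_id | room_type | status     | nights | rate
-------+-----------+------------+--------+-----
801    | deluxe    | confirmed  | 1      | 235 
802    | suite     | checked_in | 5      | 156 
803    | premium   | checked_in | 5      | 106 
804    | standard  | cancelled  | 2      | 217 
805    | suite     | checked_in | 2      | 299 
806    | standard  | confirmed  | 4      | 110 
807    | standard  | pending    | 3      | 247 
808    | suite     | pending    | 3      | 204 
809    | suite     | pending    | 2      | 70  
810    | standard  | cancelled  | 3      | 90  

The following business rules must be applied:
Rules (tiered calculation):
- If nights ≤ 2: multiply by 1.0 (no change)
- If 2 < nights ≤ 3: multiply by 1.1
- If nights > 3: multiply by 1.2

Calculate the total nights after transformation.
33.7

Step 1: Tier 1 (nights ≤ 2): 4 records, sum = 7 × 1.0 = 7.0
Step 2: Tier 2 (2 < nights ≤ 3): 3 records, sum = 9 × 1.1 = 9.9
Step 3: Tier 3 (nights > 3): 3 records, sum = 14 × 1.2 = 16.8
Step 4: Final sum = 7.0 + 9.9 + 16.8 = 33.7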